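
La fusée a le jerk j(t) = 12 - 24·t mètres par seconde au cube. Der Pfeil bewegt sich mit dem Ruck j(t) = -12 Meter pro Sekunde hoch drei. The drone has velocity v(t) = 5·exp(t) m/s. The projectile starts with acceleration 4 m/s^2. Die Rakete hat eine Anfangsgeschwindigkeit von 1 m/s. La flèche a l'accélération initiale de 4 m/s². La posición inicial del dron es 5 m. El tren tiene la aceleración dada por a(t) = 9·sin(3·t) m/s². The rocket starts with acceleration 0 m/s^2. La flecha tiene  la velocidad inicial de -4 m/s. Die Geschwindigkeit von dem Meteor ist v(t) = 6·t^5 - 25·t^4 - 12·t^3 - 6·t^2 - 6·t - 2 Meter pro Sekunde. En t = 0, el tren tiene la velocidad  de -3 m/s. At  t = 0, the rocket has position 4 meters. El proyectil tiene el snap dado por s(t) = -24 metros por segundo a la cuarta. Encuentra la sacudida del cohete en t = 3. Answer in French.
En utilisant j(t) = 12 - 24·t et en substituant t = 3, nous trouvons j = -60.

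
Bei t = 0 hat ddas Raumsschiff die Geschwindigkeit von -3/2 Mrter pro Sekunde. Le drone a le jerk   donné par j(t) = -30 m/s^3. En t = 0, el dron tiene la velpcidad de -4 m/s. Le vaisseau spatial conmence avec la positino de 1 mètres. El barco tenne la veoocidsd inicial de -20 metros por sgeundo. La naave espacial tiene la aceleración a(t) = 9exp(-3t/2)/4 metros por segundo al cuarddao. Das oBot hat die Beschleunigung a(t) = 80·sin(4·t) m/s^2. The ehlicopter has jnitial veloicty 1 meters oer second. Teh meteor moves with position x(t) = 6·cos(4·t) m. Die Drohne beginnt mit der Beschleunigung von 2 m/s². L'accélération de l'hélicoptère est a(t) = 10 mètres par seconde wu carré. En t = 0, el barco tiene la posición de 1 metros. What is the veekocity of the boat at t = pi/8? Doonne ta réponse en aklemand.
Wir müssen unsere Gleichung für die Beschleunigung a(t) = 80·sin(4·t) 1-mal integrieren. Durch Integration von der Beschleunigung und Verwendung der Anfangsbedingung v(0) = -20, erhalten wir v(t) = -20·cos(4·t). Aus der Gleichung für die Geschwindigkeit v(t) = -20·cos(4·t), setzen wir t = pi/8 ein und erhalten v = 0.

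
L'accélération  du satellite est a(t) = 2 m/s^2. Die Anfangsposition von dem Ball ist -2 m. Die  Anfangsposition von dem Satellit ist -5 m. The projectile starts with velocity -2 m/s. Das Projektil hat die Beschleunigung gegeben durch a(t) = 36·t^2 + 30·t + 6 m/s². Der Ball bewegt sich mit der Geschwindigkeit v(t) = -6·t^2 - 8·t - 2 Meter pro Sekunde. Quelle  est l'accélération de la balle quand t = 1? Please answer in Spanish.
Partiendo de la velocidad v(t) = -6·t^2 - 8·t - 2, tomamos 1 derivada. Derivando la velocidad, obtenemos la aceleración: a(t) = -12·t - 8. Tenemos la aceleración a(t) = -12·t - 8. Sustituyendo t = 1: a(1) = -20.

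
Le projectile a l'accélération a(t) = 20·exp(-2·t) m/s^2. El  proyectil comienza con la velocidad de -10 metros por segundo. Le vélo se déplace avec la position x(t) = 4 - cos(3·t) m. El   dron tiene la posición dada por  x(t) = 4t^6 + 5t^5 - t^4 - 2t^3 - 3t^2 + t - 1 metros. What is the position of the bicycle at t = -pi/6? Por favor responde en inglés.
We have position x(t) = 4 - cos(3·t). Substituting t = -pi/6: x(-pi/6) = 4.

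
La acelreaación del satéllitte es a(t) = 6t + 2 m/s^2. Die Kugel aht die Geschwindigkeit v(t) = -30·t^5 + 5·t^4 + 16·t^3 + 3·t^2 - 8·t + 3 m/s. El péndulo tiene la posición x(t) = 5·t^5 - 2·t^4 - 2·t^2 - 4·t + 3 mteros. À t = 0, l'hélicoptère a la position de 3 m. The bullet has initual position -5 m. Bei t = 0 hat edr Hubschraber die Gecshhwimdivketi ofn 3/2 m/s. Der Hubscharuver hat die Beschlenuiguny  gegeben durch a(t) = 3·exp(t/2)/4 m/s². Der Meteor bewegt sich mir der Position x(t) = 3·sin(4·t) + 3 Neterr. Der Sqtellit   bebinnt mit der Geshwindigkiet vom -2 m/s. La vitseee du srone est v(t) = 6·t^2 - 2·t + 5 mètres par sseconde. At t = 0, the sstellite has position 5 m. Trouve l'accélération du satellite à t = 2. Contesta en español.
Usando a(t) = 6·t + 2 y sustituyendo t = 2, encontramos a = 14.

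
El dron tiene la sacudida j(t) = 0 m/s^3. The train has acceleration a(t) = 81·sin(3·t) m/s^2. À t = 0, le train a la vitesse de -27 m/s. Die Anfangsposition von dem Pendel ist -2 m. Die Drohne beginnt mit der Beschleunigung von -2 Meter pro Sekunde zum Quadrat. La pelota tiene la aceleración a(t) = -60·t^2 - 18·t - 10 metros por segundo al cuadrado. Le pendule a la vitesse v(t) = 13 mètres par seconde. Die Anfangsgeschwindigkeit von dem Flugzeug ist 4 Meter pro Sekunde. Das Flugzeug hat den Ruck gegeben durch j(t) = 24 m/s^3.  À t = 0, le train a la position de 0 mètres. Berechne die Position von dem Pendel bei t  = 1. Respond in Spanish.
Para resolver esto, necesitamos tomar 1 integral de nuestra ecuación de la velocidad v(t) = 13. La antiderivada de la velocidad, con x(0) = -2, da la posición: x(t) = 13·t - 2. De la ecuación de la posición x(t) = 13·t - 2, sustituimos t = 1 para obtener x = 11.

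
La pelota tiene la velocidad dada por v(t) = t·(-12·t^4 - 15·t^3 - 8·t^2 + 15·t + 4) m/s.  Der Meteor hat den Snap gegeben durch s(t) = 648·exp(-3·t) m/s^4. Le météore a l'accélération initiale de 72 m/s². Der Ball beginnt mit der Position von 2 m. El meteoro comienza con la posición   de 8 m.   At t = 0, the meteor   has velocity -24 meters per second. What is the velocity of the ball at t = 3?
We have velocity v(t) = t·(-12·t^4 - 15·t^3 - 8·t^2 + 15·t + 4). Substituting t = 3: v(3) = -4200.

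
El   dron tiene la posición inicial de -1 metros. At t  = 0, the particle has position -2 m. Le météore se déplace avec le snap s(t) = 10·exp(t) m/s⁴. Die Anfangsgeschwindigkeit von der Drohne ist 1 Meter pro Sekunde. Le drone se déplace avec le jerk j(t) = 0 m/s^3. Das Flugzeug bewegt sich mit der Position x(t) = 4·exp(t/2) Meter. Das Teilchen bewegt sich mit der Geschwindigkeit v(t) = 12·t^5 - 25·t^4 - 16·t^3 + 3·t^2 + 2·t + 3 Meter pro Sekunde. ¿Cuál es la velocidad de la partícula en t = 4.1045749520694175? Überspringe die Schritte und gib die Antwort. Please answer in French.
La réponse est 5839.81760030128.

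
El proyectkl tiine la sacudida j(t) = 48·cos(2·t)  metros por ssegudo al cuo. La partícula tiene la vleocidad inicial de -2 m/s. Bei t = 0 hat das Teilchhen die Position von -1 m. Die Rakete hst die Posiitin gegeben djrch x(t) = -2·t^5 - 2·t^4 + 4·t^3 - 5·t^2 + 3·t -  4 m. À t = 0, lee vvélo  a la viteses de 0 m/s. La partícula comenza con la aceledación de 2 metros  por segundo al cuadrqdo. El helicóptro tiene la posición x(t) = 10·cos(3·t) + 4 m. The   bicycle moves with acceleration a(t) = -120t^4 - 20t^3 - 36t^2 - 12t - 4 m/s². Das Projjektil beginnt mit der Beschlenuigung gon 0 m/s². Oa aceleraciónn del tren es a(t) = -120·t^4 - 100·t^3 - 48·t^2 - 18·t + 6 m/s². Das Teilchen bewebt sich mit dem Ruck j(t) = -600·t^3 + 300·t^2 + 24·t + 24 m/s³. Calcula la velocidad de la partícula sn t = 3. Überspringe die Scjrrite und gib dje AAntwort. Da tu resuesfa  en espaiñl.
La velocidad en t = 3 es v = -5045.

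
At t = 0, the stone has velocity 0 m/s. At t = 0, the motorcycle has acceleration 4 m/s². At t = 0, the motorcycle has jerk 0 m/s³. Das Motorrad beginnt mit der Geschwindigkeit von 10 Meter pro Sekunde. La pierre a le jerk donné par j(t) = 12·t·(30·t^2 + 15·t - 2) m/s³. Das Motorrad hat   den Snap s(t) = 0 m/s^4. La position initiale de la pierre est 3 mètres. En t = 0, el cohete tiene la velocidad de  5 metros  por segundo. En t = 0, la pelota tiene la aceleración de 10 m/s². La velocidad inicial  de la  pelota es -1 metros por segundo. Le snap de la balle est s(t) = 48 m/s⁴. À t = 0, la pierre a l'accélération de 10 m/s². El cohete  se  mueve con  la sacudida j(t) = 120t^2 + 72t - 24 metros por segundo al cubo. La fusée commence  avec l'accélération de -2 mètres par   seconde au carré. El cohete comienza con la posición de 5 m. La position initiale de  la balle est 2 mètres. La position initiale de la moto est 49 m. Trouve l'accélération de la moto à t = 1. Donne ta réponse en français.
Pour résoudre ceci, nous devons prendre 2 primitives de notre équation du snap s(t) = 0. En prenant ∫s(t)dt et en appliquant j(0) = 0, nous trouvons j(t) = 0. En prenant ∫j(t)dt et en appliquant a(0) = 4, nous trouvons a(t) = 4. De l'équation de l'accélération a(t) = 4, nous substituons t = 1 pour obtenir a = 4.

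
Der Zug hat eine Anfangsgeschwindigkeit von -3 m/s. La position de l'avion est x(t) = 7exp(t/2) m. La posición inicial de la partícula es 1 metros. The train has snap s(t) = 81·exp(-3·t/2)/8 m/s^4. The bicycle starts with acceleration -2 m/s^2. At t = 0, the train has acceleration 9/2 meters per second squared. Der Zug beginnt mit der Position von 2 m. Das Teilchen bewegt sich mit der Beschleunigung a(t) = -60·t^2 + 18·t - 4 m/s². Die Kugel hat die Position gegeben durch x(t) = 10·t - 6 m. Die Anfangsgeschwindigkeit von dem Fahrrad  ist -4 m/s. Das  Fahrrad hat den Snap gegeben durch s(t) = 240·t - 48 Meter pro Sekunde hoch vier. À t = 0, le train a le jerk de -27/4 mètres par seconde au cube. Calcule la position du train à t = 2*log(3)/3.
Nous devons intégrer notre équation du snap s(t) = 81·exp(-3·t/2)/8 4 fois. En prenant ∫s(t)dt et en appliquant j(0) = -27/4, nous trouvons j(t) = -27·exp(-3·t/2)/4. En intégrant le jerk et en utilisant la condition initiale a(0) = 9/2, nous obtenons a(t) = 9·exp(-3·t/2)/2. L'intégrale de l'accélération, avec v(0) = -3, donne la vitesse: v(t) = -3·exp(-3·t/2). En intégrant la vitesse et en utilisant la condition initiale x(0) = 2, nous obtenons x(t) = 2·exp(-3·t/2). Nous avons la position x(t) = 2·exp(-3·t/2). En substituant t = 2*log(3)/3: x(2*log(3)/3) = 2/3.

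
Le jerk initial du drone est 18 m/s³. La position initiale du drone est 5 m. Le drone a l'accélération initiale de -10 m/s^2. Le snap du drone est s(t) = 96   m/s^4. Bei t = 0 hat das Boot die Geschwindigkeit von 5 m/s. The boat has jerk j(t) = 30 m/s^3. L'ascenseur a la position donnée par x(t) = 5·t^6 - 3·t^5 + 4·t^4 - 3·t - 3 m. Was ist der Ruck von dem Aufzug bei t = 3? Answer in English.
To solve this, we need to take 3 derivatives of our position equation x(t) = 5·t^6 - 3·t^5 + 4·t^4 - 3·t - 3. Differentiating position, we get velocity: v(t) = 30·t^5 - 15·t^4 + 16·t^3 - 3. Taking d/dt of v(t), we find a(t) = 150·t^4 - 60·t^3 + 48·t^2. The derivative of acceleration gives jerk: j(t) = 600·t^3 - 180·t^2 + 96·t. Using j(t) = 600·t^3 - 180·t^2 + 96·t and substituting t = 3, we find j = 14868.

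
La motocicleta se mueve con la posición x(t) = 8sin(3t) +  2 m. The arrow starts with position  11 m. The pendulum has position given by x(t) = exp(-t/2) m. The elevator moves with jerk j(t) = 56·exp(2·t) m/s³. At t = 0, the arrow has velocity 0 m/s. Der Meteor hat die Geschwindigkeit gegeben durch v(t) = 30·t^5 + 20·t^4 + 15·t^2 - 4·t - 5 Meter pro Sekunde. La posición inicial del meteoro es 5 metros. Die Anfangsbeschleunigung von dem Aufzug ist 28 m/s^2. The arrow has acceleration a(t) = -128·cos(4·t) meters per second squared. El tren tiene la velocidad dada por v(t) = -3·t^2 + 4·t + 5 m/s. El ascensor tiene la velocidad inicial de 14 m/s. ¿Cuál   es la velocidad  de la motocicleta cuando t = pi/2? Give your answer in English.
To solve this, we need to take 1 derivative of our position equation x(t) = 8·sin(3·t) + 2. Differentiating position, we get velocity: v(t) = 24·cos(3·t). We have velocity v(t) = 24·cos(3·t). Substituting t = pi/2: v(pi/2) = 0.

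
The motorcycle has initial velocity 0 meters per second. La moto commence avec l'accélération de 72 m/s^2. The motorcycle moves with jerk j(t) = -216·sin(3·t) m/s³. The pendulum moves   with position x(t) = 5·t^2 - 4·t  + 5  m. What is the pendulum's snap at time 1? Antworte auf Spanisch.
Para resolver esto, necesitamos tomar 4 derivadas de nuestra ecuación de la posición x(t) = 5·t^2 - 4·t + 5. Derivando la posición, obtenemos la velocidad: v(t) = 10·t - 4. Tomando d/dt de v(t), encontramos a(t) = 10. Derivando la aceleración, obtenemos la sacudida: j(t) = 0. La derivada de la sacudida da el snap: s(t) = 0. De la ecuación del snap s(t) = 0, sustituimos t = 1 para obtener s = 0.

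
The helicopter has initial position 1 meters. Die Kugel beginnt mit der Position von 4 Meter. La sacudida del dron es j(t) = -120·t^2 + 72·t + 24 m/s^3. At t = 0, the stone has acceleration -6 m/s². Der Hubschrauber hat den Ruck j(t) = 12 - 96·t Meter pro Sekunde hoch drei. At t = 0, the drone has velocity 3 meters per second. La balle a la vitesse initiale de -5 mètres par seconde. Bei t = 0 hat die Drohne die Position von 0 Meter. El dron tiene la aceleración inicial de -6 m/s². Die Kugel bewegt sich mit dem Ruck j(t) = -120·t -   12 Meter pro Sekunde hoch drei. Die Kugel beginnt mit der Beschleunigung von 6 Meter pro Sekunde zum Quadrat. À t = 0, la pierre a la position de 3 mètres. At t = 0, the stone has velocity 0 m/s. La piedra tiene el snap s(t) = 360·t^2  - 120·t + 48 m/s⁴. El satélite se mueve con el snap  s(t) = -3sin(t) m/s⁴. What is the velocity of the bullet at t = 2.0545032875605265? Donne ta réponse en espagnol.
Para resolver esto, necesitamos tomar 2 integrales de nuestra ecuación de la sacudida j(t) = -120·t - 12. Tomando ∫j(t)dt y aplicando a(0) = 6, encontramos a(t) = -60·t^2 - 12·t + 6. Integrando la aceleración y usando la condición inicial v(0) = -5, obtenemos v(t) = -20·t^3 - 6·t^2 + 6·t - 5. Usando v(t) = -20·t^3 - 6·t^2 + 6·t - 5 y sustituyendo t = 2.0545032875605265, encontramos v = -191.439383001762.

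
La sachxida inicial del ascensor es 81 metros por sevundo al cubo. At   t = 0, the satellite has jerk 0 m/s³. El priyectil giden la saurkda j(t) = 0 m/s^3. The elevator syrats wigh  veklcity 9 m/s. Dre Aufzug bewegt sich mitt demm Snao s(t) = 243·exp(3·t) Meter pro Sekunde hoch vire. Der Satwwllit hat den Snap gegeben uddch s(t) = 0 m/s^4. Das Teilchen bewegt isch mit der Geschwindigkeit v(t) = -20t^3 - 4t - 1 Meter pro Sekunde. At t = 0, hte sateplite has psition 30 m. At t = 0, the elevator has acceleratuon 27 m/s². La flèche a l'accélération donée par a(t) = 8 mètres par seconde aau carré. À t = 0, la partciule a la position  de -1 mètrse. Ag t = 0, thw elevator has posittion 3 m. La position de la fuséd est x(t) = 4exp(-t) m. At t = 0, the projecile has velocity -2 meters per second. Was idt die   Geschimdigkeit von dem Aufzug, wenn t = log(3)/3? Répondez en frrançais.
Nous devons trouver la primitive de notre équation du snap s(t) = 243·exp(3·t) 3 fois. En intégrant le snap et en utilisant la condition initiale j(0) = 81, nous obtenons j(t) = 81·exp(3·t). L'intégrale du jerk est l'accélération. En utilisant a(0) = 27, nous obtenons a(t) = 27·exp(3·t). La primitive de l'accélération est la vitesse. En utilisant v(0) = 9, nous obtenons v(t) = 9·exp(3·t). De l'équation de la vitesse v(t) = 9·exp(3·t), nous substituons t = log(3)/3 pour obtenir v = 27.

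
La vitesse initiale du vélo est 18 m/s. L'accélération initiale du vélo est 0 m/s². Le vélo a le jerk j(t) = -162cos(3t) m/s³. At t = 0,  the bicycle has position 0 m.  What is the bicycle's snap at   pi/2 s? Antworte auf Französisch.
En partant du jerk j(t) = -162·cos(3·t), nous prenons 1 dérivée. En dérivant le jerk, nous obtenons le snap: s(t) = 486·sin(3·t). En utilisant s(t) = 486·sin(3·t) et en substituant t = pi/2, nous trouvons s = -486.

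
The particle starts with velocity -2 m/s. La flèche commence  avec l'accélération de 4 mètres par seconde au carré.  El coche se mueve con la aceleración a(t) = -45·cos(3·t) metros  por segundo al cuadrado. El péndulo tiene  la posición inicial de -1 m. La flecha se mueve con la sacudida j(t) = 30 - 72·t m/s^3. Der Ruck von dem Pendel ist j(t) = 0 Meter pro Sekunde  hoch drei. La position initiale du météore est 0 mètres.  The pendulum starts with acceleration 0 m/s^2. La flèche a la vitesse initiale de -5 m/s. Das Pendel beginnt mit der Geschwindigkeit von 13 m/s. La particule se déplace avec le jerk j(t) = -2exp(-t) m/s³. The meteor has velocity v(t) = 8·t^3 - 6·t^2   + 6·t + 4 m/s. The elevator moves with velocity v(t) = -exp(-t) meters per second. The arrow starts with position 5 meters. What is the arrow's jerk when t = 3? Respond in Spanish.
Usando j(t) = 30 - 72·t y sustituyendo t = 3, encontramos j = -186.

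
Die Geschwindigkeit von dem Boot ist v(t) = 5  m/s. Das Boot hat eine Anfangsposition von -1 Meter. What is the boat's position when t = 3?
To solve this, we need to take 1 integral of our velocity equation v(t) = 5. Taking ∫v(t)dt and applying x(0) = -1, we find x(t) = 5·t - 1. We have position x(t) = 5·t - 1. Substituting t = 3: x(3) = 14.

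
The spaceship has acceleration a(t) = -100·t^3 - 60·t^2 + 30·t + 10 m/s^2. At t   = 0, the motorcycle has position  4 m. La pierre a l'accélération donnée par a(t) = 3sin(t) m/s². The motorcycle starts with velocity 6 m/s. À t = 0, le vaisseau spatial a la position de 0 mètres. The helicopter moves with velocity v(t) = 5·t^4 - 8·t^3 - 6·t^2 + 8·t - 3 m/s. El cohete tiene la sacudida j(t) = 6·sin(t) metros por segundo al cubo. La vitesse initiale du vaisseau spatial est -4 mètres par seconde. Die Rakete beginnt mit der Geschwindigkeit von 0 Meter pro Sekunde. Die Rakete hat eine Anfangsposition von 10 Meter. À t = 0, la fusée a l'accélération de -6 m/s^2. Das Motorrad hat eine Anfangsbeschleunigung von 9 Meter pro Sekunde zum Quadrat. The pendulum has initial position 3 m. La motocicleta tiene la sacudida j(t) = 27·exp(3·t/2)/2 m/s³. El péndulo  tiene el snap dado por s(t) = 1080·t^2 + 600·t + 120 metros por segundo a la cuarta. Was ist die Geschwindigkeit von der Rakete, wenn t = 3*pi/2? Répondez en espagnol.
Debemos encontrar la antiderivada de nuestra ecuación de la sacudida j(t) = 6·sin(t) 2 veces. La integral de la sacudida, con a(0) = -6, da la aceleración: a(t) = -6·cos(t). Integrando la aceleración y usando la condición inicial v(0) = 0, obtenemos v(t) = -6·sin(t). De la ecuación de la velocidad v(t) = -6·sin(t), sustituimos t = 3*pi/2 para obtener v = 6.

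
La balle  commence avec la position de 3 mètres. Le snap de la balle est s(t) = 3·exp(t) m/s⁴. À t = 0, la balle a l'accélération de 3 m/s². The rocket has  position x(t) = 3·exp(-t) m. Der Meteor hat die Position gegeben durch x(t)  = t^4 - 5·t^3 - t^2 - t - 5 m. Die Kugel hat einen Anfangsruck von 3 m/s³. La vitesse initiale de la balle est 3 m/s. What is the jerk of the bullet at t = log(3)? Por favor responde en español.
Partiendo del snap s(t) = 3·exp(t), tomamos 1 antiderivada. La antiderivada del snap es la sacudida. Usando j(0) = 3, obtenemos j(t) = 3·exp(t). Tenemos la sacudida j(t) = 3·exp(t). Sustituyendo t = log(3): j(log(3)) = 9.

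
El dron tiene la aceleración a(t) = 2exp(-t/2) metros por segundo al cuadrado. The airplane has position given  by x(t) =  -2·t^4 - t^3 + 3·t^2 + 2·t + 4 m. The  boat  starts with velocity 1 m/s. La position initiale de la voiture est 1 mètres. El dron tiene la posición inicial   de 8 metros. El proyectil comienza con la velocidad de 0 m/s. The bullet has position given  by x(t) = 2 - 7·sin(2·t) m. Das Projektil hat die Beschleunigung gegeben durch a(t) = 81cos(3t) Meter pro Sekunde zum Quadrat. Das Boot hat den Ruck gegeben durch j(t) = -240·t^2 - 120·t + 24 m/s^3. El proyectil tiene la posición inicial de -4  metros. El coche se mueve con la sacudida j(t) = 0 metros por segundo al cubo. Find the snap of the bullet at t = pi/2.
Starting from position x(t) = 2 - 7·sin(2·t), we take 4 derivatives. Taking d/dt of x(t), we find v(t) = -14·cos(2·t). Taking d/dt of v(t), we find a(t) = 28·sin(2·t). Taking d/dt of a(t), we find j(t) = 56·cos(2·t). Taking d/dt of j(t), we find s(t) = -112·sin(2·t). We have snap s(t) = -112·sin(2·t). Substituting t = pi/2: s(pi/2) = 0.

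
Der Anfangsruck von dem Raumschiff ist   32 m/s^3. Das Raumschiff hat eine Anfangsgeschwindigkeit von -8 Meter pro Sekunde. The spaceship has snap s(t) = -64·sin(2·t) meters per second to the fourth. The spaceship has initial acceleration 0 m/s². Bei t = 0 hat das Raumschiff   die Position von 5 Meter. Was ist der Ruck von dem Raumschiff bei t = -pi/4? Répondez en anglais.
We must find the antiderivative of our snap equation s(t) = -64·sin(2·t) 1 time. Taking ∫s(t)dt and applying j(0) = 32, we find j(t) = 32·cos(2·t). Using j(t) = 32·cos(2·t) and substituting t = -pi/4, we find j = 0.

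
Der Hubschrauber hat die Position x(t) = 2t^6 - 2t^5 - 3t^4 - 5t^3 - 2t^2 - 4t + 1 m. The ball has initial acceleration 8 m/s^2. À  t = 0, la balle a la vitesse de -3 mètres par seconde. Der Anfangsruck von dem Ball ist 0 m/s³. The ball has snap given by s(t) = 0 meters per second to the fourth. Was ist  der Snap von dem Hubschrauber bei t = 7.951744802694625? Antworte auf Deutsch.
Ausgehend von der Position x(t) = 2·t^6 - 2·t^5 - 3·t^4 - 5·t^3 - 2·t^2 - 4·t + 1, nehmen wir 4 Ableitungen. Die Ableitung von der Position ergibt die Geschwindigkeit: v(t) = 12·t^5 - 10·t^4 - 12·t^3 - 15·t^2 - 4·t - 4. Die Ableitung von der Geschwindigkeit ergibt die Beschleunigung: a(t) = 60·t^4 - 40·t^3 - 36·t^2 - 30·t - 4. Mit d/dt von a(t) finden wir j(t) = 240·t^3 - 120·t^2 - 72·t - 30. Die Ableitung von dem Ruck ergibt den Snap: s(t) = 720·t^2 - 240·t - 72. Mit s(t) = 720·t^2 - 240·t - 72 und Einsetzen von t = 7.951744802694625, finden wir s = 43545.3579405236.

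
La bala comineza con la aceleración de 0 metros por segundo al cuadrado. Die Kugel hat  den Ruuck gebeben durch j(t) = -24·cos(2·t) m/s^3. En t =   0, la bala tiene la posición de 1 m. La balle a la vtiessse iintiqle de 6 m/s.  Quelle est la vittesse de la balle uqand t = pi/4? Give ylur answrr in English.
To solve this, we need to take 2 integrals of our jerk equation j(t) = -24·cos(2·t). Finding the integral of j(t) and using a(0) = 0: a(t) = -12·sin(2·t). The integral of acceleration is velocity. Using v(0) = 6, we get v(t) = 6·cos(2·t). From the given velocity equation v(t) = 6·cos(2·t), we substitute t = pi/4 to get v = 0.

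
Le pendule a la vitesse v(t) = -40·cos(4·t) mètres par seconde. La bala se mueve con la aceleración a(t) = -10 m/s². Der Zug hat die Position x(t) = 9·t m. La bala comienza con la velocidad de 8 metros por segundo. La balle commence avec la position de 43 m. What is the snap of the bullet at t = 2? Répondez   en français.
En partant de l'accélération a(t) = -10, nous prenons 2 dérivées. En prenant d/dt de a(t), nous trouvons j(t) = 0. La dérivée du jerk donne le snap: s(t) = 0. De l'équation du snap s(t) = 0, nous substituons t = 2 pour obtenir s = 0.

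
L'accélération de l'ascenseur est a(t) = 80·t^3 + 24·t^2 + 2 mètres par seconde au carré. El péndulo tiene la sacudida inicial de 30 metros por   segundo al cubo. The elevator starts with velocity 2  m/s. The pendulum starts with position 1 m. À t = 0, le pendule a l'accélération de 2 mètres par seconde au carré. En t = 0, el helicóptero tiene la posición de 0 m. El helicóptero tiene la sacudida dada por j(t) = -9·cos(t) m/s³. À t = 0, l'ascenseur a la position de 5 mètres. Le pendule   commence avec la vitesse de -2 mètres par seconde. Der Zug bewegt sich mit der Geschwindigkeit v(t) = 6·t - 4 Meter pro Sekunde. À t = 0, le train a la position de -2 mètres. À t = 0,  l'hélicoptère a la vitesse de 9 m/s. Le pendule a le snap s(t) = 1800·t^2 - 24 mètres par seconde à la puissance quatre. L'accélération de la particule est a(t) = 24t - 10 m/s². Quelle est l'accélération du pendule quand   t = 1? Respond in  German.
Wir müssen unsere Gleichung für den Snap s(t) = 1800·t^2 - 24 2-mal integrieren. Die Stammfunktion von dem Snap, mit j(0) = 30, ergibt den Ruck: j(t) = 600·t^3 - 24·t + 30. Die Stammfunktion von dem Ruck, mit a(0) = 2, ergibt die Beschleunigung: a(t) = 150·t^4 - 12·t^2 + 30·t + 2. Wir haben die Beschleunigung a(t) = 150·t^4 - 12·t^2 + 30·t + 2. Durch Einsetzen von t = 1: a(1) = 170.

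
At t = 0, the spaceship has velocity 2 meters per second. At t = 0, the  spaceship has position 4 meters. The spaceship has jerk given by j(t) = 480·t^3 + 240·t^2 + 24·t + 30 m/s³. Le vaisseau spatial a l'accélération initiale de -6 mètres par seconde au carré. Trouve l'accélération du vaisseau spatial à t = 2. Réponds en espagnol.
Partiendo de la sacudida j(t) = 480·t^3 + 240·t^2 + 24·t + 30, tomamos 1 integral. La integral de la sacudida es la aceleración. Usando a(0) = -6, obtenemos a(t) = 120·t^4 + 80·t^3 + 12·t^2 + 30·t - 6. Usando a(t) = 120·t^4 + 80·t^3 + 12·t^2 + 30·t - 6 y sustituyendo t = 2, encontramos a = 2662.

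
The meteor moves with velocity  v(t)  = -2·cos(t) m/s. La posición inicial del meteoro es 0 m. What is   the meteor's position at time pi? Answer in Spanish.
Debemos encontrar la integral de nuestra ecuación de la velocidad v(t) = -2·cos(t) 1 vez. La antiderivada de la velocidad, con x(0) = 0, da la posición: x(t) = -2·sin(t). Usando x(t) = -2·sin(t) y sustituyendo t = pi, encontramos x = 0.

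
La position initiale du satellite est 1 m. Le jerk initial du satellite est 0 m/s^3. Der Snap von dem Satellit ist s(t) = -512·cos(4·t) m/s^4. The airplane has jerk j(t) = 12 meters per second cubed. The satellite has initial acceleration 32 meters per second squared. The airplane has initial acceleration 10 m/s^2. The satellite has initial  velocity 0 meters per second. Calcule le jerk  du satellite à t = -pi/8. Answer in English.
Starting from snap s(t) = -512·cos(4·t), we take 1 antiderivative. Finding the integral of s(t) and using j(0) = 0: j(t) = -128·sin(4·t). We have jerk j(t) = -128·sin(4·t). Substituting t = -pi/8: j(-pi/8) = 128.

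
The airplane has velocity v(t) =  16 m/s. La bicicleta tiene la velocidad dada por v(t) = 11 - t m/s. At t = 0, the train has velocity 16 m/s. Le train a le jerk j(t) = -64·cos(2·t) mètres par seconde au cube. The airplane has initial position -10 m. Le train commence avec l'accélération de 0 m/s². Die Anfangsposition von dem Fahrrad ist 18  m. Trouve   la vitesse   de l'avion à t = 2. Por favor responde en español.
De la ecuación de la velocidad v(t) = 16, sustituimos t = 2 para obtener v = 16.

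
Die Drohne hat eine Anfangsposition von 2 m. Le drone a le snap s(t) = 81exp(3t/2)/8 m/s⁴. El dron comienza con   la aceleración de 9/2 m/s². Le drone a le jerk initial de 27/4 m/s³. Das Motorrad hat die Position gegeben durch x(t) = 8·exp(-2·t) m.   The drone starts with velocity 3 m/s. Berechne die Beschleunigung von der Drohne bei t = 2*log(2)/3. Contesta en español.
Debemos encontrar la antiderivada de nuestra ecuación del snap s(t) = 81·exp(3·t/2)/8 2 veces. Tomando ∫s(t)dt y aplicando j(0) = 27/4, encontramos j(t) = 27·exp(3·t/2)/4. La antiderivada de la sacudida es la aceleración. Usando a(0) = 9/2, obtenemos a(t) = 9·exp(3·t/2)/2. Tenemos la aceleración a(t) = 9·exp(3·t/2)/2. Sustituyendo t = 2*log(2)/3: a(2*log(2)/3) = 9.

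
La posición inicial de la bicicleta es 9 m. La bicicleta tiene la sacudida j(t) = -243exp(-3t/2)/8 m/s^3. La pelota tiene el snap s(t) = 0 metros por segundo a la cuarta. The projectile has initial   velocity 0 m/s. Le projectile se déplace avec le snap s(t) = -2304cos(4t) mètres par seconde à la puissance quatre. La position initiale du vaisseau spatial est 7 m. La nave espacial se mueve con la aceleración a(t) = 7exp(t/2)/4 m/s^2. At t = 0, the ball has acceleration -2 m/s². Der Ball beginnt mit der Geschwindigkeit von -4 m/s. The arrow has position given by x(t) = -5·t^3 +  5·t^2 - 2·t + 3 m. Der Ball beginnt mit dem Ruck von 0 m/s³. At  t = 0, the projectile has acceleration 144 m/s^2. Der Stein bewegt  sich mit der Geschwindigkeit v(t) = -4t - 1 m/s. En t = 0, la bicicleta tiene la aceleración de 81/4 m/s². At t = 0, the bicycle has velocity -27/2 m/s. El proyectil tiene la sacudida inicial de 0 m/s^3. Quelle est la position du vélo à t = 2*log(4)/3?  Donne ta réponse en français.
Pour résoudre ceci, nous devons prendre 3 intégrales de notre équation du jerk j(t) = -243·exp(-3·t/2)/8. La primitive du jerk, avec a(0) = 81/4, donne l'accélération: a(t) = 81·exp(-3·t/2)/4. L'intégrale de l'accélération est la vitesse. En utilisant v(0) = -27/2, nous obtenons v(t) = -27·exp(-3·t/2)/2. En intégrant la vitesse et en utilisant la condition initiale x(0) = 9, nous obtenons x(t) = 9·exp(-3·t/2). Nous avons la position x(t) = 9·exp(-3·t/2). En substituant t = 2*log(4)/3: x(2*log(4)/3) = 9/4.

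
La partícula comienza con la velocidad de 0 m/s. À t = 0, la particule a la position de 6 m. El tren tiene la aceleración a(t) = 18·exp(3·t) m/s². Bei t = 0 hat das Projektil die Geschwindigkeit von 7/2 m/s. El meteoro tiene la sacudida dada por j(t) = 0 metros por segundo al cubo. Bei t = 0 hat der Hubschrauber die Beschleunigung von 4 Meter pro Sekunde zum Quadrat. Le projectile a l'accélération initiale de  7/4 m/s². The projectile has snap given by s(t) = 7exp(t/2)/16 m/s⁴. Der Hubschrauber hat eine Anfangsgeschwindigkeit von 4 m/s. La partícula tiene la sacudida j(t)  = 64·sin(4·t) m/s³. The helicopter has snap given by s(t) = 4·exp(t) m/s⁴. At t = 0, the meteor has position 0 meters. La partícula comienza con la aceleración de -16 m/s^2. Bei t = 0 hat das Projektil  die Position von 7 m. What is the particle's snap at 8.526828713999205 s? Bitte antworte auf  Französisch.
En partant du jerk j(t) = 64·sin(4·t), nous prenons 1 dérivée. La dérivée du jerk donne le snap: s(t) = 256·cos(4·t). De l'équation du snap s(t) = 256·cos(4·t), nous substituons t = 8.526828713999205 pour obtenir s = -230.491700615545.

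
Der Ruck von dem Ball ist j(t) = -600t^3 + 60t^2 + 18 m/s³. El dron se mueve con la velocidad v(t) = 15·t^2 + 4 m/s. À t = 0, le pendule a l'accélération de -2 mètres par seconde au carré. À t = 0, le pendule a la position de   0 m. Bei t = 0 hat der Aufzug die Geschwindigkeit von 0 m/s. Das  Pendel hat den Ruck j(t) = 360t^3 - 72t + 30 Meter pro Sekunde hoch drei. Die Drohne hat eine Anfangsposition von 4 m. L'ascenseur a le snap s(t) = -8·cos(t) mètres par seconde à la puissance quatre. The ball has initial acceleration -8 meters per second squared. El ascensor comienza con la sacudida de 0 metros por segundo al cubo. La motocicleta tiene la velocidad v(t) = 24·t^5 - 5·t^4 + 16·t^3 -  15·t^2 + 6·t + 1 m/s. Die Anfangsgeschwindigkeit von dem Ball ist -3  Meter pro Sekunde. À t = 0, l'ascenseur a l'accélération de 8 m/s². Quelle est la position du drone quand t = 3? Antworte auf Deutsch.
Um dies zu lösen, müssen wir 1 Stammfunktion unserer Gleichung für die Geschwindigkeit v(t) = 15·t^2 + 4 finden. Das Integral von der Geschwindigkeit ist die Position. Mit x(0) = 4 erhalten wir x(t) = 5·t^3 + 4·t + 4. Mit x(t) = 5·t^3 + 4·t + 4 und Einsetzen von t = 3, finden wir x = 151.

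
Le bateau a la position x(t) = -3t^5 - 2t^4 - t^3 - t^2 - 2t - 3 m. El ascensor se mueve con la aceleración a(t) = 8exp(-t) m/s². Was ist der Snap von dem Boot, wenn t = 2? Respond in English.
To solve this, we need to take 4 derivatives of our position equation x(t) = -3·t^5 - 2·t^4 - t^3 - t^2 - 2·t - 3. The derivative of position gives velocity: v(t) = -15·t^4 - 8·t^3 - 3·t^2 - 2·t - 2. The derivative of velocity gives acceleration: a(t) = -60·t^3 - 24·t^2 - 6·t - 2. Taking d/dt of a(t), we find j(t) = -180·t^2 - 48·t - 6. Differentiating jerk, we get snap: s(t) = -360·t - 48. From the given snap equation s(t) = -360·t - 48, we substitute t = 2 to get s = -768.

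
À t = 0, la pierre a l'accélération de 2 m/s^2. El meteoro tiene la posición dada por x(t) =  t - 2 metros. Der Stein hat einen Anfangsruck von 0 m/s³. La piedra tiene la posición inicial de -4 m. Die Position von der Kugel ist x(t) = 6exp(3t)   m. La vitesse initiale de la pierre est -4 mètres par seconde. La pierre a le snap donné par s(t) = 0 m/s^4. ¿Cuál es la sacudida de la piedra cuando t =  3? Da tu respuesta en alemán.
Wir müssen unsere Gleichung für den Snap s(t) = 0 1-mal integrieren. Mit ∫s(t)dt und Anwendung von j(0) = 0, finden wir j(t) = 0. Wir haben den Ruck j(t) = 0. Durch Einsetzen von t = 3: j(3) = 0.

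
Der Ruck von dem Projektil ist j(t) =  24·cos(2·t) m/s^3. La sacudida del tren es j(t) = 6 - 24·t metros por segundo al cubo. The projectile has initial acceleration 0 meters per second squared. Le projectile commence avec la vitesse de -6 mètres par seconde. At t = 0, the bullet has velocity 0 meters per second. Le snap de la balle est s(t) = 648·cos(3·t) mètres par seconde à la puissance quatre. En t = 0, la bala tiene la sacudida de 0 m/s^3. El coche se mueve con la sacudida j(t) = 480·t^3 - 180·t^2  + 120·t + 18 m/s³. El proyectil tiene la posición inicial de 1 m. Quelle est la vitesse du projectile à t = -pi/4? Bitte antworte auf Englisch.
To find the answer, we compute 2 antiderivatives of j(t) = 24·cos(2·t). The antiderivative of jerk, with a(0) = 0, gives acceleration: a(t) = 12·sin(2·t). Finding the antiderivative of a(t) and using v(0) = -6: v(t) = -6·cos(2·t). From the given velocity equation v(t) = -6·cos(2·t), we substitute t = -pi/4 to get v = 0.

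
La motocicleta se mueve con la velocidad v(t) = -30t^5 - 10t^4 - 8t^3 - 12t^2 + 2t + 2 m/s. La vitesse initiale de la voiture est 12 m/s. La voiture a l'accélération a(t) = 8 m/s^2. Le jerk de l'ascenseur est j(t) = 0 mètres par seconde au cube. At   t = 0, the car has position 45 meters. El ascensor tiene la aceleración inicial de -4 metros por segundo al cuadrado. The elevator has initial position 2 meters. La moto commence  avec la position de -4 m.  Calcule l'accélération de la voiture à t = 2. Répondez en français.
De l'équation de l'accélération a(t) = 8, nous substituons t = 2 pour obtenir a = 8.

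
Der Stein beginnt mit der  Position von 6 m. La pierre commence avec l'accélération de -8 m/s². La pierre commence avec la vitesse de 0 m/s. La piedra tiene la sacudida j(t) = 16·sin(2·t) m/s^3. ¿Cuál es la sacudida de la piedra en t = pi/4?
Tenemos la sacudida j(t) = 16·sin(2·t). Sustituyendo t = pi/4: j(pi/4) = 16.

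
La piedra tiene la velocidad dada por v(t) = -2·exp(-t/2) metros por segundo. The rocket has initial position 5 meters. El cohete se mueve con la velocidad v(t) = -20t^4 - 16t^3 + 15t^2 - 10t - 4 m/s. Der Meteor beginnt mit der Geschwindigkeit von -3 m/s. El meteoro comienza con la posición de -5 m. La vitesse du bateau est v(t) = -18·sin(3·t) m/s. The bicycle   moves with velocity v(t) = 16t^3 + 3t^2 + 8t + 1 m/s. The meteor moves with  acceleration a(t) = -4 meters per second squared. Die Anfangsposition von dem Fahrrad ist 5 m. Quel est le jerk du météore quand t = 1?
Pour résoudre ceci, nous devons prendre 1 dérivée de notre équation de l'accélération a(t) = -4. En prenant d/dt de a(t), nous trouvons j(t) = 0. De l'équation du jerk j(t) = 0, nous substituons t = 1 pour obtenir j = 0.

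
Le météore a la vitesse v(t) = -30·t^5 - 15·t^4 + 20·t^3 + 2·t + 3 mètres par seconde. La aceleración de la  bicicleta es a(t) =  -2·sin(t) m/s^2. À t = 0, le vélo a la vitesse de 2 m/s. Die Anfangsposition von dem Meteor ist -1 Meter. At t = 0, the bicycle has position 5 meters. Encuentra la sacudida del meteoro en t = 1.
Partiendo de la velocidad v(t) = -30·t^5 - 15·t^4 + 20·t^3 + 2·t + 3, tomamos 2 derivadas. Tomando d/dt de v(t), encontramos a(t) = -150·t^4 - 60·t^3 + 60·t^2 + 2. Derivando la aceleración, obtenemos la sacudida: j(t) = -600·t^3 - 180·t^2 + 120·t. Tenemos la sacudida j(t) = -600·t^3 - 180·t^2 + 120·t. Sustituyendo t = 1: j(1) = -660.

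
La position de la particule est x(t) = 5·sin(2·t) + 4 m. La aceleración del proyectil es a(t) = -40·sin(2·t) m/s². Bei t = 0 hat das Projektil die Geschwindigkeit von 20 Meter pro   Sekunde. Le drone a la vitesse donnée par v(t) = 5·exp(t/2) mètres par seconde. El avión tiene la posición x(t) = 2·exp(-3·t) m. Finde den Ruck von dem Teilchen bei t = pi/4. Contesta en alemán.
Ausgehend von der Position x(t) = 5·sin(2·t) + 4, nehmen wir 3 Ableitungen. Die Ableitung von der Position ergibt die Geschwindigkeit: v(t) = 10·cos(2·t). Durch Ableiten von der Geschwindigkeit erhalten wir die Beschleunigung: a(t) = -20·sin(2·t). Mit d/dt von a(t) finden wir j(t) = -40·cos(2·t). Mit j(t) = -40·cos(2·t) und Einsetzen von t = pi/4, finden wir j = 0.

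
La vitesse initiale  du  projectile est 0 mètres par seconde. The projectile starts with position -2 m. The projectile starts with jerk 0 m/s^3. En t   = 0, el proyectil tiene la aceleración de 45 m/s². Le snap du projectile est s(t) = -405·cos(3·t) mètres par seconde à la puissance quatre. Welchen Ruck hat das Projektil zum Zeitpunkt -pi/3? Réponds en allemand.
Um dies zu lösen, müssen wir 1 Integral unserer Gleichung für den Snap s(t) = -405·cos(3·t) finden. Das Integral von dem Snap, mit j(0) = 0, ergibt den Ruck: j(t) = -135·sin(3·t). Mit j(t) = -135·sin(3·t) und Einsetzen von t = -pi/3, finden wir j = 0.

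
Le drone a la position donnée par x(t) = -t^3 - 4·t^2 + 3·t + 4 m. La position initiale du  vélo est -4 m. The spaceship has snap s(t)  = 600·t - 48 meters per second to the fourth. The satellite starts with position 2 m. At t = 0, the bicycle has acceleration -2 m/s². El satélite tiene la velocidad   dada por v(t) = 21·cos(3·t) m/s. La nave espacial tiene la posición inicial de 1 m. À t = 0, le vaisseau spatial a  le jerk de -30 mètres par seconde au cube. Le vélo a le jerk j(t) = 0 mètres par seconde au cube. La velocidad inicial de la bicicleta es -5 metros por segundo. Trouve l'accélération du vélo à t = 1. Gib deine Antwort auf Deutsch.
Um dies zu lösen, müssen wir 1 Integral unserer Gleichung für den Ruck j(t) = 0 finden. Mit ∫j(t)dt und Anwendung von a(0) = -2, finden wir a(t) = -2. Wir haben die Beschleunigung a(t) = -2. Durch Einsetzen von t = 1: a(1) = -2.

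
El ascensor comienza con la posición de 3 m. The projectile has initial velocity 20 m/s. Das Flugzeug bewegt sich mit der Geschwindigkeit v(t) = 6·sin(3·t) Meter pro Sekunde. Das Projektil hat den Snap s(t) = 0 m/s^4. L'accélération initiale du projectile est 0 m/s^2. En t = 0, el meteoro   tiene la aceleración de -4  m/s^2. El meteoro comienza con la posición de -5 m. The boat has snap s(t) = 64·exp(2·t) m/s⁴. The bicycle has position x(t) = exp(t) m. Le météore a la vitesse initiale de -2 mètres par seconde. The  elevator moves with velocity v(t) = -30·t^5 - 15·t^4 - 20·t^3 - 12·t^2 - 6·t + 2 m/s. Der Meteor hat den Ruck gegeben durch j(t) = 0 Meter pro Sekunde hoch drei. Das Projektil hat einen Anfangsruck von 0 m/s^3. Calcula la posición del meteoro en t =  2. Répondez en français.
En partant du jerk j(t) = 0, nous prenons 3 intégrales. En intégrant le jerk et en utilisant la condition initiale a(0) = -4, nous obtenons a(t) = -4. En prenant ∫a(t)dt et en appliquant v(0) = -2, nous trouvons v(t) = -4·t - 2. En prenant ∫v(t)dt et en appliquant x(0) = -5, nous trouvons x(t) = -2·t^2 - 2·t - 5. En utilisant x(t) = -2·t^2 - 2·t - 5 et en substituant t = 2, nous trouvons x = -17.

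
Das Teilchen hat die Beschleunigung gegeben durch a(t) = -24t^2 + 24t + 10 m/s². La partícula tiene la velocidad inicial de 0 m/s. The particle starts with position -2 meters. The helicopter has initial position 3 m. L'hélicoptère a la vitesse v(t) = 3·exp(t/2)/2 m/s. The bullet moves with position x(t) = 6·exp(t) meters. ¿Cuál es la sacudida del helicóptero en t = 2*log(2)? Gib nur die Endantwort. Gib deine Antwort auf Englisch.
j(2*log(2)) = 3/4.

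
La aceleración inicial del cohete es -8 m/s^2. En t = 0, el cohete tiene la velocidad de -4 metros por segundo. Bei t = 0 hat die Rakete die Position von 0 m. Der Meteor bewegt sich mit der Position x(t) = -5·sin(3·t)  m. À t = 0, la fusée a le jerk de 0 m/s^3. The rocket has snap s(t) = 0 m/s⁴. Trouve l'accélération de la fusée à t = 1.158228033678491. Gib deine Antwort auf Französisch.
Pour résoudre ceci, nous devons prendre 2 primitives de notre équation du snap s(t) = 0. En intégrant le snap et en utilisant la condition initiale j(0) = 0, nous obtenons j(t) = 0. En intégrant le jerk et en utilisant la condition initiale a(0) = -8, nous obtenons a(t) = -8. Nous avons l'accélération a(t) = -8. En substituant t = 1.158228033678491: a(1.158228033678491) = -8.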